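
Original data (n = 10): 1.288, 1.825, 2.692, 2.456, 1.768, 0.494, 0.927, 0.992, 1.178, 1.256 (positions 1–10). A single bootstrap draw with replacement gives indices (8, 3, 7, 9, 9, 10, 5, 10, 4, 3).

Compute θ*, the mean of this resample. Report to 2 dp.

θ* = 1.64

Resample values: 0.992, 2.692, 0.927, 1.178, 1.178, 1.256, 1.768, 1.256, 2.456, 2.692.
Mean = (0.992 + 2.692 + 0.927 + 1.178 + 1.178 + 1.256 + 1.768 + 1.256 + 2.456 + 2.692) / 10 = 16.3950 / 10 = 1.64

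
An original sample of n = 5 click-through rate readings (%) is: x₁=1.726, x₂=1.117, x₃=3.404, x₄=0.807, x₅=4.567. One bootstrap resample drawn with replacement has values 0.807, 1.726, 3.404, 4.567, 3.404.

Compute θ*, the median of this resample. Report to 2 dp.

θ* = 3.40

Sorted: 0.807, 1.726, 3.404, 3.404, 4.567
Median = middle value = 3.40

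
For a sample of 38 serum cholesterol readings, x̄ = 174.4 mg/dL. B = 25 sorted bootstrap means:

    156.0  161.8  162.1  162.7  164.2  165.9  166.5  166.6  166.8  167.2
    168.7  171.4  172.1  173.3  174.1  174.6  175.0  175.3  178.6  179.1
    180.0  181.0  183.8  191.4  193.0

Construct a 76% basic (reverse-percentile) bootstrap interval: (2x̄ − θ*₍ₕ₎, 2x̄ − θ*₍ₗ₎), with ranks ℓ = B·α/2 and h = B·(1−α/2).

(167.8, 186.7)

Percentile endpoints at ranks 3 and 22: θ*₍3₎ = 162.1, θ*₍22₎ = 181.0.
Basic interval reflects these around x̄:
  lower = 2 × 174.4 − 181.0 = 167.8
  upper = 2 × 174.4 − 162.1 = 186.7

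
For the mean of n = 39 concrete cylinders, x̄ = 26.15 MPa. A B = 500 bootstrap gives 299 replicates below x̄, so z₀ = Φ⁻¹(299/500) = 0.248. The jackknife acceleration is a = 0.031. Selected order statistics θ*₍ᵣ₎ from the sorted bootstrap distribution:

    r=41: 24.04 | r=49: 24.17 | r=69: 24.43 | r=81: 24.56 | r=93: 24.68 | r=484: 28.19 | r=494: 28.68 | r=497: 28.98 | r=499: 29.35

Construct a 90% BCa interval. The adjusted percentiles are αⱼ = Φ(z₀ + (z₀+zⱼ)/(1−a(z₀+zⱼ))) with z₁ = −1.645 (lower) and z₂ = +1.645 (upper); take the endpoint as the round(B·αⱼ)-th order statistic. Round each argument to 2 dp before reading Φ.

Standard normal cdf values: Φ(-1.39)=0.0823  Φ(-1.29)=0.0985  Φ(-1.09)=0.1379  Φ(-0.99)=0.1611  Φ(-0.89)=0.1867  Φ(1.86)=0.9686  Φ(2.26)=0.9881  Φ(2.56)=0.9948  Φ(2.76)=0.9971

(24.43, 28.68)

Lower: z₀ + z₁ = 0.248 + (-1.645) = -1.397; 1 − a(z₀+z₁) = 1 − (0.031)(-1.397) = 1.0433; argument = 0.248 + (-1.397)/1.0433 = -1.0910 → -1.09.
α₁ = Φ(-1.09) = 0.1379; rank = round(500 × 0.1379) = 69; θ*₍69₎ = 24.43.
Upper: z₀ + z₂ = 1.893; 1 − a(z₀+z₂) = 0.9413; argument = 2.2590 → 2.26; α₂ = 0.9881; rank = 494; θ*₍494₎ = 28.68.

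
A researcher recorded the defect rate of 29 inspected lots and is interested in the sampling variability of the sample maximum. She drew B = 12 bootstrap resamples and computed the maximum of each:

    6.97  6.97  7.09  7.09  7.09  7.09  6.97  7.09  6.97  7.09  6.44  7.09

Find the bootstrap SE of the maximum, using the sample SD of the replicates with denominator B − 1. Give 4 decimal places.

SE* = 0.1843

Bootstrap SE is the standard deviation of the 12 replicate maximums.
Mean of replicates: (6.97 + 6.97 + 7.09 + 7.09 + 7.09 + 7.09 + 6.97 + 7.09 + 6.97 + 7.09 + 6.44 + 7.09) / 12 = 83.95000 / 12 = 6.99583
Sum of squared deviations: (−0.02583)² + (−0.02583)² + (+0.09417)² + (+0.09417)² + (+0.09417)² + (+0.09417)² + (−0.02583)² + (+0.09417)² + (−0.02583)² + (+0.09417)² + (−0.55583)² + (+0.09417)² = 0.37369
Variance = 0.37369 / 11 = 0.03397
SE* = √0.03397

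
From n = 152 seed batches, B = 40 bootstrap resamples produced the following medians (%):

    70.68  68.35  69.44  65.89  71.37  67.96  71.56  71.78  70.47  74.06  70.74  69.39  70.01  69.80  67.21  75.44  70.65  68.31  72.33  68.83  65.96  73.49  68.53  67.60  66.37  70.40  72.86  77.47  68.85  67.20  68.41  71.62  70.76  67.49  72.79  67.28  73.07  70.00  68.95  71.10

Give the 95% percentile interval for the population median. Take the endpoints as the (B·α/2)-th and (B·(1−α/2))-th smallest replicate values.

(65.89, 75.44)

Sorted replicates: 65.89, 65.96, 66.37, 67.20, 67.21, 67.28, 67.49, 67.60, 67.96, 68.31, 68.35, 68.41, 68.53, 68.83, 68.85, 68.95, 69.39, 69.44, 69.80, 70.00, 70.01, 70.40, 70.47, 70.65, 70.68, 70.74, 70.76, 71.10, 71.37, 71.56, 71.62, 71.78, 72.33, 72.79, 72.86, 73.07, 73.49, 74.06, 75.44, 77.47
α = 0.05; lower rank = 40 × 0.025 = 1; upper rank = 40 × 0.975 = 39.
The 1st smallest replicate is 65.89; the 39th is 75.44.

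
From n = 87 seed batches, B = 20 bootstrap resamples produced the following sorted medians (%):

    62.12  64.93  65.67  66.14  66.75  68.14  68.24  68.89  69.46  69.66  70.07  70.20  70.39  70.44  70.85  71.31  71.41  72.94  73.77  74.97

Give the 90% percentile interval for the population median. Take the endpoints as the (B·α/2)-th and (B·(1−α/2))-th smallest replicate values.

(62.12, 73.77)

α = 0.10; lower rank = 20 × 0.050 = 1; upper rank = 20 × 0.950 = 19.
The 1st smallest replicate is 62.12; the 19th is 73.77.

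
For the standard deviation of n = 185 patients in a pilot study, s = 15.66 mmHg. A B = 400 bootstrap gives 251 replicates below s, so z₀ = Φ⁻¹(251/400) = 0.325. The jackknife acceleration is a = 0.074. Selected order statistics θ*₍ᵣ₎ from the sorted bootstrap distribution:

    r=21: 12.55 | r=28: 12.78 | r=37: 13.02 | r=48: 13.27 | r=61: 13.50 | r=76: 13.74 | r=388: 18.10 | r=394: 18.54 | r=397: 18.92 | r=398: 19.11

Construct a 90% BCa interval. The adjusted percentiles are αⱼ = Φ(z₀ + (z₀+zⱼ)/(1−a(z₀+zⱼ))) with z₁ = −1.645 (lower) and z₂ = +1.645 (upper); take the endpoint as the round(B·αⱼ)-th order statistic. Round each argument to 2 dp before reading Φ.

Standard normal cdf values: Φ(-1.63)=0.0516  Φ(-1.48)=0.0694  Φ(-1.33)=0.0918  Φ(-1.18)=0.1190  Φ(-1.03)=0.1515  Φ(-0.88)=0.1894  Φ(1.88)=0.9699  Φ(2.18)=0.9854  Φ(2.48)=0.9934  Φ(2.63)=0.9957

(13.74, 19.11)

Lower: z₀ + z₁ = 0.325 + (-1.645) = -1.320; 1 − a(z₀+z₁) = 1 − (0.074)(-1.320) = 1.0977; argument = 0.325 + (-1.320)/1.0977 = -0.8775 → -0.88.
α₁ = Φ(-0.88) = 0.1894; rank = round(400 × 0.1894) = 76; θ*₍76₎ = 13.74.
Upper: z₀ + z₂ = 1.970; 1 − a(z₀+z₂) = 0.8542; argument = 2.6312 → 2.63; α₂ = 0.9957; rank = 398; θ*₍398₎ = 19.11.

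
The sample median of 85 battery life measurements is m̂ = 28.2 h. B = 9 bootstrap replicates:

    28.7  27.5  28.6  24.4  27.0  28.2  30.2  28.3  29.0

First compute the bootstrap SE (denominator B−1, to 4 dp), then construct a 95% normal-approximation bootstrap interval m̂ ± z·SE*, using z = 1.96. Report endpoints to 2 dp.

(25.02, 31.38)

Mean of replicates = 27.9889; sum of squared deviations = 21.0289; SE* = √(21.0289/8) = 1.6213
Margin = 1.96 × 1.6213 = 3.178
Interval: 28.2 ± 3.178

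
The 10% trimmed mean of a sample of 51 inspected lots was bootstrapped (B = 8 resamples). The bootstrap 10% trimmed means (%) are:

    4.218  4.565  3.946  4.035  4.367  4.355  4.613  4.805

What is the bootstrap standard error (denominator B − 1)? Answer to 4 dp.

Bootstrap SE is the standard deviation of the 8 replicate 10% trimmed means.
Mean of replicates: (4.218 + 4.565 + 3.946 + 4.035 + 4.367 + 4.355 + 4.613 + 4.805) / 8 = 34.90400 / 8 = 4.36300
Sum of squared deviations: (−0.14500)² + (+0.20200)² + (−0.41700)² + (−0.32800)² + (+0.00400)² + (−0.00800)² + (+0.25000)² + (+0.44200)² = 0.60125
Variance = 0.60125 / 7 = 0.08589
SE* = √0.08589

SE* = 0.2931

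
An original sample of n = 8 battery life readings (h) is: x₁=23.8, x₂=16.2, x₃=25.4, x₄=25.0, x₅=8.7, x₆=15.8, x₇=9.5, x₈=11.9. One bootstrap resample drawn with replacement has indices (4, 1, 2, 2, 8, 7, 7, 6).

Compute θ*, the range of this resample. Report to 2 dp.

Resample values: 25.0, 23.8, 16.2, 16.2, 11.9, 9.5, 9.5, 15.8.
Range = 25.0 − 9.5 = 15.50

θ* = 15.50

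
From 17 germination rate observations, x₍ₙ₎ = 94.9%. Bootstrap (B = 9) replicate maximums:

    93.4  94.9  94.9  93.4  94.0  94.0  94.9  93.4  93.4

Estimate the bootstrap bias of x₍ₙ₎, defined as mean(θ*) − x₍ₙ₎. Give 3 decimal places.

mean(θ*) = (93.4 + 94.9 + 94.9 + 93.4 + 94.0 + 94.0 + 94.9 + 93.4 + 93.4) / 9 = 94.0333
bias = 94.0333 − 94.9

bias = −0.867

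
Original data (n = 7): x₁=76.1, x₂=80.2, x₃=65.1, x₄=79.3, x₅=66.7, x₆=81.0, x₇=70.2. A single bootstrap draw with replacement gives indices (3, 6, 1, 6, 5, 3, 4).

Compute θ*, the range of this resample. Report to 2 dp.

θ* = 15.90

Resample values: 65.1, 81.0, 76.1, 81.0, 66.7, 65.1, 79.3.
Range = 81.0 − 65.1 = 15.90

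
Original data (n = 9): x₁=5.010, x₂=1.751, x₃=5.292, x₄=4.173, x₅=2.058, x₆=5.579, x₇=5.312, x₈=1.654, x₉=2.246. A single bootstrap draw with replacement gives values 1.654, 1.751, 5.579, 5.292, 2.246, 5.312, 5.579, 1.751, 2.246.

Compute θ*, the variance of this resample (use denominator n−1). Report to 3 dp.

Mean = 3.4900; sum of squared deviations = 27.8089
s² = 27.8089 / 8 = 3.4761

θ* = 3.476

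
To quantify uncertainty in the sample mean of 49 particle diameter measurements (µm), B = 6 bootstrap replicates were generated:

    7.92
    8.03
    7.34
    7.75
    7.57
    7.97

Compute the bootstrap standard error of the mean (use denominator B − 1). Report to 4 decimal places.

SE* = 0.2665

Bootstrap SE is the standard deviation of the 6 replicate means.
Mean of replicates: (7.92 + 8.03 + 7.34 + 7.75 + 7.57 + 7.97) / 6 = 46.58000 / 6 = 7.76333
Sum of squared deviations: (+0.15667)² + (+0.26667)² + (−0.42333)² + (−0.01333)² + (−0.19333)² + (+0.20667)² = 0.35513
Variance = 0.35513 / 5 = 0.07103
SE* = √0.07103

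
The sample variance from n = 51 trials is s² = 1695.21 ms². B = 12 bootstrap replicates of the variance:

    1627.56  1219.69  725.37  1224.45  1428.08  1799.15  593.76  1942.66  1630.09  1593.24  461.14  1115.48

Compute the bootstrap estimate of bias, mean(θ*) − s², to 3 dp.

bias = −415.154

mean(θ*) = (1627.56 + 1219.69 + 725.37 + 1224.45 + 1428.08 + 1799.15 + 593.76 + 1942.66 + 1630.09 + 1593.24 + 461.14 + 1115.48) / 12 = 1280.0558
bias = 1280.0558 − 1695.21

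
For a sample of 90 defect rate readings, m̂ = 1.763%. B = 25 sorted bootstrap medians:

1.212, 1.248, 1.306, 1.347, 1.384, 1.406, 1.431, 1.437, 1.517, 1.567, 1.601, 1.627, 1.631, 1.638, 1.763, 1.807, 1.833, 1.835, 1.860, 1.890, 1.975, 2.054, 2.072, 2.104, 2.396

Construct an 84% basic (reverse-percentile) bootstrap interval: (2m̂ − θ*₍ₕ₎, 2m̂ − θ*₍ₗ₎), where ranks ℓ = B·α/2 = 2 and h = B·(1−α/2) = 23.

(1.454, 2.278)

Percentile endpoints at ranks 2 and 23: θ*₍2₎ = 1.248, θ*₍23₎ = 2.072.
Basic interval reflects these around m̂:
  lower = 2 × 1.763 − 2.072 = 1.454
  upper = 2 × 1.763 − 1.248 = 2.278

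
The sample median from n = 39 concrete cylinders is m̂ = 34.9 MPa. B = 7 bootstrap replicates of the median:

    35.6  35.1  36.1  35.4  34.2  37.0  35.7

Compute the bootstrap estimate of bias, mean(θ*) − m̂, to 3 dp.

mean(θ*) = (35.6 + 35.1 + 36.1 + 35.4 + 34.2 + 37.0 + 35.7) / 7 = 35.5857
bias = 35.5857 − 34.9

bias = +0.686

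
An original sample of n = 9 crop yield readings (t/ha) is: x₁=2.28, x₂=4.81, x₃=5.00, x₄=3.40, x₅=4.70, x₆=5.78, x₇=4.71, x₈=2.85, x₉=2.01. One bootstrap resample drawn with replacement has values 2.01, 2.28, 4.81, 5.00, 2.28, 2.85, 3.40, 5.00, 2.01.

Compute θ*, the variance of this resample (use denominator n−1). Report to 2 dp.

θ* = 1.71

Mean = 3.2933; sum of squared deviations = 13.6812
s² = 13.6812 / 8 = 1.7102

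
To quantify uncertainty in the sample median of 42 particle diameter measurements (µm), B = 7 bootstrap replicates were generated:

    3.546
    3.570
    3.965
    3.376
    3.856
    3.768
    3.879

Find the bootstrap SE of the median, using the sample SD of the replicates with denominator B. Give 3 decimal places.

SE* = 0.199

Bootstrap SE is the standard deviation of the 7 replicate medians.
Mean of replicates: (3.546 + 3.570 + 3.965 + 3.376 + 3.856 + 3.768 + 3.879) / 7 = 25.9600 / 7 = 3.7086
Sum of squared deviations: (−0.1626)² + (−0.1386)² + (+0.2564)² + (−0.3326)² + (+0.1474)² + (+0.0594)² + (+0.1704)² = 0.2763
Variance = 0.2763 / 7 = 0.0395
SE* = √0.0395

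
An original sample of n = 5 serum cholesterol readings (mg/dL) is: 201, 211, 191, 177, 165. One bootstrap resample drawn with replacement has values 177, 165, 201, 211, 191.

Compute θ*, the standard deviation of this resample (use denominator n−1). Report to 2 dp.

Mean = 189.0000; sum of squared deviations = 1352.0000
s² = 1352.0000 / 4 = 338.0000
s = √338.0000 = 18.38

θ* = 18.38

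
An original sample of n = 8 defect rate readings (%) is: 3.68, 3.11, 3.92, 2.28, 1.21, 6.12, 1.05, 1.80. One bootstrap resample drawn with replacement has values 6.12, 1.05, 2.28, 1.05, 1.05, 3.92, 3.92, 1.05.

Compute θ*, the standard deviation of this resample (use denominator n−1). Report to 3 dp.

θ* = 1.911

Mean = 2.5550; sum of squared deviations = 25.5714
s² = 25.5714 / 7 = 3.6531
s = √3.6531 = 1.911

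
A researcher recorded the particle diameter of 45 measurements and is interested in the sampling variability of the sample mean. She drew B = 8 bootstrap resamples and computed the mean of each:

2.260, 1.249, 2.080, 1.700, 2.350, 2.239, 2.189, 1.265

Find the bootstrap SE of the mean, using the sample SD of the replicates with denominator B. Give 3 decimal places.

Bootstrap SE is the standard deviation of the 8 replicate means.
Mean of replicates: (2.260 + 1.249 + 2.080 + 1.700 + 2.350 + 2.239 + 2.189 + 1.265) / 8 = 15.3320 / 8 = 1.9165
Sum of squared deviations: (+0.3435)² + (−0.6675)² + (+0.1635)² + (−0.2165)² + (+0.4335)² + (+0.3225)² + (+0.2725)² + (−0.6515)² = 1.4278
Variance = 1.4278 / 8 = 0.1785
SE* = √0.1785

SE* = 0.422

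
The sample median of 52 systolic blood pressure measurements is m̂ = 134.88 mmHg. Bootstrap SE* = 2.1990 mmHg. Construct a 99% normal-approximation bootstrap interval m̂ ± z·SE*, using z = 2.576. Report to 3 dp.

(129.215, 140.545)

Margin = 2.576 × 2.1990 = 5.6646
Interval: 134.88 ± 5.6646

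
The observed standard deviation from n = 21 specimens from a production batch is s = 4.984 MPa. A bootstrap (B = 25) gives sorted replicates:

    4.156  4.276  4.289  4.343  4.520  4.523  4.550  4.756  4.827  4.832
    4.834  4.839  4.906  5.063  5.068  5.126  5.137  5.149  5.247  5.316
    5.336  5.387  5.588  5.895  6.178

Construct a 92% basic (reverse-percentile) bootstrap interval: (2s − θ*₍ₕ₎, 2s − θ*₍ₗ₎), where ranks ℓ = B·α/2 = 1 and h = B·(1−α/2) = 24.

Percentile endpoints at ranks 1 and 24: θ*₍1₎ = 4.156, θ*₍24₎ = 5.895.
Basic interval reflects these around s:
  lower = 2 × 4.984 − 5.895 = 4.073
  upper = 2 × 4.984 − 4.156 = 5.812

(4.073, 5.812)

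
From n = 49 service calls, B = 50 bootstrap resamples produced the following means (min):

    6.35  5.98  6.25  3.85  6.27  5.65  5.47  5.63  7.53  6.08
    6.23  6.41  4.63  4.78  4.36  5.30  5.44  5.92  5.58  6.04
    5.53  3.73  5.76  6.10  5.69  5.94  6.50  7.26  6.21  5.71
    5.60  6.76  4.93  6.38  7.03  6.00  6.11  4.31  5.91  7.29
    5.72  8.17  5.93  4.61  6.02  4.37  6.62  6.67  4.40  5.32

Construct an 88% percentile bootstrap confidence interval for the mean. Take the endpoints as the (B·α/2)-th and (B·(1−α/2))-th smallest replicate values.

Sorted replicates: 3.73, 3.85, 4.31, 4.36, 4.37, 4.40, 4.61, 4.63, 4.78, 4.93, 5.30, 5.32, 5.44, 5.47, 5.53, 5.58, 5.60, 5.63, 5.65, 5.69, 5.71, 5.72, 5.76, 5.91, 5.92, 5.93, 5.94, 5.98, 6.00, 6.02, 6.04, 6.08, 6.10, 6.11, 6.21, 6.23, 6.25, 6.27, 6.35, 6.38, 6.41, 6.50, 6.62, 6.67, 6.76, 7.03, 7.26, 7.29, 7.53, 8.17
α = 0.12; lower rank = 50 × 0.060 = 3; upper rank = 50 × 0.940 = 47.
The 3rd smallest replicate is 4.31; the 47th is 7.26.

(4.31, 7.26)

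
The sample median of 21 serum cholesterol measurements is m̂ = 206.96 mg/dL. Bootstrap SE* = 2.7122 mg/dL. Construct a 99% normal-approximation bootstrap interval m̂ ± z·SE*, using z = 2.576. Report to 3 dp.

(199.973, 213.947)

Margin = 2.576 × 2.7122 = 6.9866
Interval: 206.96 ± 6.9866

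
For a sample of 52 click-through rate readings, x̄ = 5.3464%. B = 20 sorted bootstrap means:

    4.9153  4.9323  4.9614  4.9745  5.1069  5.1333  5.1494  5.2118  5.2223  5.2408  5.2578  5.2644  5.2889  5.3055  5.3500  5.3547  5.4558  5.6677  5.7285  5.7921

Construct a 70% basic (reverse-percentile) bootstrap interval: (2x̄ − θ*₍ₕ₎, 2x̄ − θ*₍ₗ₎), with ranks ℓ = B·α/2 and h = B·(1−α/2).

Percentile endpoints at ranks 3 and 17: θ*₍3₎ = 4.9614, θ*₍17₎ = 5.4558.
Basic interval reflects these around x̄:
  lower = 2 × 5.3464 − 5.4558 = 5.2370
  upper = 2 × 5.3464 − 4.9614 = 5.7314

(5.2370, 5.7314)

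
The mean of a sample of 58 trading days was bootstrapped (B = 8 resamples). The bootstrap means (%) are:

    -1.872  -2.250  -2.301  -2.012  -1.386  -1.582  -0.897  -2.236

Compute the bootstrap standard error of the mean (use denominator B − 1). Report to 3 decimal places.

SE* = 0.497

Bootstrap SE is the standard deviation of the 8 replicate means.
Mean of replicates: ((-1.872) + (-2.250) + (-2.301) + (-2.012) + (-1.386) + (-1.582) + (-0.897) + (-2.236)) / 8 = -14.53600 / 8 = -1.81700
Sum of squared deviations: (−0.05500)² + (−0.43300)² + (−0.48400)² + (−0.19500)² + (+0.43100)² + (+0.23500)² + (+0.92000)² + (−0.41900)² = 1.72574
Variance = 1.72574 / 7 = 0.24653
SE* = √0.24653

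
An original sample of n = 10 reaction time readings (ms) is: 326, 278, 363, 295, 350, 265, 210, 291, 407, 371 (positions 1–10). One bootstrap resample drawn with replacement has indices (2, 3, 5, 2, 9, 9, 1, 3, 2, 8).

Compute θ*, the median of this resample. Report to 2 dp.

θ* = 338.00

Resample values: 278, 363, 350, 278, 407, 407, 326, 363, 278, 291.
Sorted: 278, 278, 278, 291, 326, 350, 363, 363, 407, 407
Median = average of the two middle values = 338.00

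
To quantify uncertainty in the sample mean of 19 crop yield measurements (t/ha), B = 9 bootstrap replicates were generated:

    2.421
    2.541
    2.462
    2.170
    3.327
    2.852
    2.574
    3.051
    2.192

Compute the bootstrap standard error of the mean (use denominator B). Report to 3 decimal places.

Bootstrap SE is the standard deviation of the 9 replicate means.
Mean of replicates: (2.421 + 2.541 + 2.462 + 2.170 + 3.327 + 2.852 + 2.574 + 3.051 + 2.192) / 9 = 23.5900 / 9 = 2.6211
Sum of squared deviations: (−0.2001)² + (−0.0801)² + (−0.1591)² + (−0.4511)² + (+0.7059)² + (+0.2309)² + (−0.0471)² + (+0.4299)² + (−0.4291)² = 1.1980
Variance = 1.1980 / 9 = 0.1331
SE* = √0.1331

SE* = 0.365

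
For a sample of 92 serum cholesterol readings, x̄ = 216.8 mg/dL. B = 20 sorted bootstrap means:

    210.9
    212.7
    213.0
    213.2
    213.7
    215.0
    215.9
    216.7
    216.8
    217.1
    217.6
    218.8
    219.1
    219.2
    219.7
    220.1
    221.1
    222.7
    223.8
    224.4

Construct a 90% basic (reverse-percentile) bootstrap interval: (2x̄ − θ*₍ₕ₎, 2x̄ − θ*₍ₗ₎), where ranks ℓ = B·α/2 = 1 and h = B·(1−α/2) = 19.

(209.8, 222.7)

Percentile endpoints at ranks 1 and 19: θ*₍1₎ = 210.9, θ*₍19₎ = 223.8.
Basic interval reflects these around x̄:
  lower = 2 × 216.8 − 223.8 = 209.8
  upper = 2 × 216.8 − 210.9 = 222.7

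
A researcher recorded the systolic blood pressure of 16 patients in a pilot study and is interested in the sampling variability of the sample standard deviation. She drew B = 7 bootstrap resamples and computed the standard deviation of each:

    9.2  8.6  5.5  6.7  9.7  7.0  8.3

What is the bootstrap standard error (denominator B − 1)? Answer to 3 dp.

Bootstrap SE is the standard deviation of the 7 replicate standard deviations.
Mean of replicates: (9.2 + 8.6 + 5.5 + 6.7 + 9.7 + 7.0 + 8.3) / 7 = 55.0000 / 7 = 7.8571
Sum of squared deviations: (+1.3429)² + (+0.7429)² + (−2.3571)² + (−1.1571)² + (+1.8429)² + (−0.8571)² + (+0.4429)² = 13.5771
Variance = 13.5771 / 6 = 2.2629
SE* = √2.2629

SE* = 1.504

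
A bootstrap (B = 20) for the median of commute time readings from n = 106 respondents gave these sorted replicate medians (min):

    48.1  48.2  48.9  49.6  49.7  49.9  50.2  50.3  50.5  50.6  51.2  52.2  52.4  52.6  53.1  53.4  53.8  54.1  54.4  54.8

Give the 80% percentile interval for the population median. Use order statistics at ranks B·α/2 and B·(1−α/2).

α = 0.20; lower rank = 20 × 0.100 = 2; upper rank = 20 × 0.900 = 18.
The 2nd smallest replicate is 48.2; the 18th is 54.1.

(48.2, 54.1)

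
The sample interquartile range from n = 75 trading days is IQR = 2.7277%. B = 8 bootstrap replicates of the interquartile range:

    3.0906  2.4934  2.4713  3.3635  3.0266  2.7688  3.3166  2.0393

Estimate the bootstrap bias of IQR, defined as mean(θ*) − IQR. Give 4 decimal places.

bias = +0.0936

mean(θ*) = (3.0906 + 2.4934 + 2.4713 + 3.3635 + 3.0266 + 2.7688 + 3.3166 + 2.0393) / 8 = 2.82126
bias = 2.82126 − 2.7277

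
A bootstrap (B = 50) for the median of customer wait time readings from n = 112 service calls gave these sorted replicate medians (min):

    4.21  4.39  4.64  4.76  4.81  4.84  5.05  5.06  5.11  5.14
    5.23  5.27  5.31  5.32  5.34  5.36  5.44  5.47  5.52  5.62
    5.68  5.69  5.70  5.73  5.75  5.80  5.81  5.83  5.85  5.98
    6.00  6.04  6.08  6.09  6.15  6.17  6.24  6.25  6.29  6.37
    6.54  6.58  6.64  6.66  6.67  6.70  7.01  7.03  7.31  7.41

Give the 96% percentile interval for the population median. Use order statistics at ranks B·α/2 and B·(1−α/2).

(4.21, 7.31)

α = 0.04; lower rank = 50 × 0.020 = 1; upper rank = 50 × 0.980 = 49.
The 1st smallest replicate is 4.21; the 49th is 7.31.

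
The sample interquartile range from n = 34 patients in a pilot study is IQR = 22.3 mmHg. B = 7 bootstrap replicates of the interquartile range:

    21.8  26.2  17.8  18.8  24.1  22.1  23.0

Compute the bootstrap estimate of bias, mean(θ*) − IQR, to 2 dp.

bias = −0.33

mean(θ*) = (21.8 + 26.2 + 17.8 + 18.8 + 24.1 + 22.1 + 23.0) / 7 = 21.971
bias = 21.971 − 22.3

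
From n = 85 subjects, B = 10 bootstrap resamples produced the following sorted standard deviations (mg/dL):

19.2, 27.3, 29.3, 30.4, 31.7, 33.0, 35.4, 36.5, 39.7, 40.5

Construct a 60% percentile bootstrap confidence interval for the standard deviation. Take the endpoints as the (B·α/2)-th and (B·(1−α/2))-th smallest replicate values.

α = 0.40; lower rank = 10 × 0.200 = 2; upper rank = 10 × 0.800 = 8.
The 2nd smallest replicate is 27.3; the 8th is 36.5.

(27.3, 36.5)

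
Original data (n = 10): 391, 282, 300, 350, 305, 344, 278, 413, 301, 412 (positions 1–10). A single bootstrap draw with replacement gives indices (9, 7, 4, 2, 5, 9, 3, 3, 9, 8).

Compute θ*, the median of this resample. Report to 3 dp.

Resample values: 301, 278, 350, 282, 305, 301, 300, 300, 301, 413.
Sorted: 278, 282, 300, 300, 301, 301, 301, 305, 350, 413
Median = average of the two middle values = 301.000

θ* = 301.000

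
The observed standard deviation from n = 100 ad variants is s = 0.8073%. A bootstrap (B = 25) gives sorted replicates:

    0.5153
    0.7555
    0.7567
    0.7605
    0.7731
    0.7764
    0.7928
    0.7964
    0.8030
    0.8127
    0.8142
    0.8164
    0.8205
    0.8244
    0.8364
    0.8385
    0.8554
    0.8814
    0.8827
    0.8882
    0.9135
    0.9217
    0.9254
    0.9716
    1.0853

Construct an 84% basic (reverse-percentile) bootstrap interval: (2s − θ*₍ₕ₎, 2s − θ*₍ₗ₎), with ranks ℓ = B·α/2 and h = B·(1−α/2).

(0.6892, 0.8591)

Percentile endpoints at ranks 2 and 23: θ*₍2₎ = 0.7555, θ*₍23₎ = 0.9254.
Basic interval reflects these around s:
  lower = 2 × 0.8073 − 0.9254 = 0.6892
  upper = 2 × 0.8073 − 0.7555 = 0.8591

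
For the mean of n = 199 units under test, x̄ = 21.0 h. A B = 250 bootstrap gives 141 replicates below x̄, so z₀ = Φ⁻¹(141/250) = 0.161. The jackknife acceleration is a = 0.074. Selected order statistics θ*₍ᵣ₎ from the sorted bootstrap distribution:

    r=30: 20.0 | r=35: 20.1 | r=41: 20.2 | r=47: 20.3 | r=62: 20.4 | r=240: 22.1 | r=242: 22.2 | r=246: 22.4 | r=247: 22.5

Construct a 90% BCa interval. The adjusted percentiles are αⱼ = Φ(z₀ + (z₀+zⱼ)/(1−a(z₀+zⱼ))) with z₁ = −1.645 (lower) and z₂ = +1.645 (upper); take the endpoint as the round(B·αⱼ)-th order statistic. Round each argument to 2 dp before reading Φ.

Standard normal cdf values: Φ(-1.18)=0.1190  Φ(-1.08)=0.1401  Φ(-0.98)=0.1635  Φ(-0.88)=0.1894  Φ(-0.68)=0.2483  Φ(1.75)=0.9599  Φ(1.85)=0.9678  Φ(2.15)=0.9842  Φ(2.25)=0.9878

Lower: z₀ + z₁ = 0.161 + (-1.645) = -1.484; 1 − a(z₀+z₁) = 1 − (0.074)(-1.484) = 1.1098; argument = 0.161 + (-1.484)/1.1098 = -1.1762 → -1.18.
α₁ = Φ(-1.18) = 0.1190; rank = round(250 × 0.1190) = 30; θ*₍30₎ = 20.0.
Upper: z₀ + z₂ = 1.806; 1 − a(z₀+z₂) = 0.8664; argument = 2.2456 → 2.25; α₂ = 0.9878; rank = 247; θ*₍247₎ = 22.5.

(20.0, 22.5)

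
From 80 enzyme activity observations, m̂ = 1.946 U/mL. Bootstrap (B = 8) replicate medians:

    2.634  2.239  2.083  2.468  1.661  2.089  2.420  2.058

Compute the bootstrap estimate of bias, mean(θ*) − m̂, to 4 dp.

mean(θ*) = (2.634 + 2.239 + 2.083 + 2.468 + 1.661 + 2.089 + 2.420 + 2.058) / 8 = 2.20650
bias = 2.20650 − 1.946

bias = +0.2605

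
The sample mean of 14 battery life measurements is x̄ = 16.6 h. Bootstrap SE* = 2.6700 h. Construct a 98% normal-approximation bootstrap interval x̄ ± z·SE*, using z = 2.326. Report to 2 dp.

(10.39, 22.81)

Margin = 2.326 × 2.6700 = 6.210
Interval: 16.6 ± 6.210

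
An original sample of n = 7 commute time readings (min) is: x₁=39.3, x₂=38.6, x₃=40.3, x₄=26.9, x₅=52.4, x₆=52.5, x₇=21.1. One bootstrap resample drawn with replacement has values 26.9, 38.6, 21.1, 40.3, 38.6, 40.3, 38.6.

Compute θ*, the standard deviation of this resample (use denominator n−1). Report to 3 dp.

θ* = 7.679

Mean = 34.9143; sum of squared deviations = 353.8286
s² = 353.8286 / 6 = 58.9714
s = √58.9714 = 7.679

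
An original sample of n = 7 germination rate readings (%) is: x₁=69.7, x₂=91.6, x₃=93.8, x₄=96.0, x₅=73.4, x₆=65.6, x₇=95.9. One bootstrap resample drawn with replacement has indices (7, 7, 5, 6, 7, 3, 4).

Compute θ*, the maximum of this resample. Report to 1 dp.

θ* = 96.0

Resample values: 95.9, 95.9, 73.4, 65.6, 95.9, 93.8, 96.0.
Maximum = 96.0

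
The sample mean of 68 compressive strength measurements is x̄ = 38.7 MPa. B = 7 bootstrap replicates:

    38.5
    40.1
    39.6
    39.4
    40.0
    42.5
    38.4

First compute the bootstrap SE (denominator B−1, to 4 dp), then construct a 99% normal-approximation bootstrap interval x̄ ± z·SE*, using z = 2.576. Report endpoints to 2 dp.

Mean of replicates = 39.7857; sum of squared deviations = 11.2686; SE* = √(11.2686/6) = 1.3704
Margin = 2.576 × 1.3704 = 3.530
Interval: 38.7 ± 3.530

(35.17, 42.23)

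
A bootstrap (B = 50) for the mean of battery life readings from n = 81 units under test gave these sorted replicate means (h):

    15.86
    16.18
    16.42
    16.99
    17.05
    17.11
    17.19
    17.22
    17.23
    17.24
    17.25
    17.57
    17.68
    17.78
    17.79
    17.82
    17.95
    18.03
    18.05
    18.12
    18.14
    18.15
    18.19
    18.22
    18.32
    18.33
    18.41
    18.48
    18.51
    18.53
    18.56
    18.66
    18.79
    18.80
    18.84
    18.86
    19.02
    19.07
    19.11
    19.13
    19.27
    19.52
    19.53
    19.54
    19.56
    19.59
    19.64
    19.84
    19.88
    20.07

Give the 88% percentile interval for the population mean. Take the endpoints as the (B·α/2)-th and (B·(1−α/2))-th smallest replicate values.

(16.42, 19.64)

α = 0.12; lower rank = 50 × 0.060 = 3; upper rank = 50 × 0.940 = 47.
The 3rd smallest replicate is 16.42; the 47th is 19.64.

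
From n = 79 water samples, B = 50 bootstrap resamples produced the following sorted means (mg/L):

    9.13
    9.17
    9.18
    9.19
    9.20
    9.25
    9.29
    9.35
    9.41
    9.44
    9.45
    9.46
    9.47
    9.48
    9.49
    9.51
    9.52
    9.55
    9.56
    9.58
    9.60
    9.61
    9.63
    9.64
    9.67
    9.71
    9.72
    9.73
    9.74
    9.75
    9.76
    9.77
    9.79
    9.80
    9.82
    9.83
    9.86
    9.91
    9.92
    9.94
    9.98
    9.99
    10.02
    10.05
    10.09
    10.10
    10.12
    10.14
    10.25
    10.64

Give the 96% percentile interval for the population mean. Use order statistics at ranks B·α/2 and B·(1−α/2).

(9.13, 10.25)

α = 0.04; lower rank = 50 × 0.020 = 1; upper rank = 50 × 0.980 = 49.
The 1st smallest replicate is 9.13; the 49th is 10.25.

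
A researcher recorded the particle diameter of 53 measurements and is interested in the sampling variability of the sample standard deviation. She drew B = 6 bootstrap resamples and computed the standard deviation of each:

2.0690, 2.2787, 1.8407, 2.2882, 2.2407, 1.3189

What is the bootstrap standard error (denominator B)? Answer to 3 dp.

Bootstrap SE is the standard deviation of the 6 replicate standard deviations.
Mean of replicates: (2.0690 + 2.2787 + 1.8407 + 2.2882 + 2.2407 + 1.3189) / 6 = 12.03620 / 6 = 2.00603
Sum of squared deviations: (+0.06297)² + (+0.27267)² + (−0.16533)² + (+0.28217)² + (+0.23467)² + (−0.68713)² = 0.71249
Variance = 0.71249 / 6 = 0.11875
SE* = √0.11875

SE* = 0.345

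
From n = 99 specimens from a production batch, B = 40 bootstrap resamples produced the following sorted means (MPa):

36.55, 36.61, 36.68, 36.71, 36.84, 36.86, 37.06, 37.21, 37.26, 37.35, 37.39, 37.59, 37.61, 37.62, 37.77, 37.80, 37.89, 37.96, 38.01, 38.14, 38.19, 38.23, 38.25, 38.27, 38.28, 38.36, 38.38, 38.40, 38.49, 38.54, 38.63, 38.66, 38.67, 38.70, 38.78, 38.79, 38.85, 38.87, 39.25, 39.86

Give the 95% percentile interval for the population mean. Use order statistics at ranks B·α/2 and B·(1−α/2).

α = 0.05; lower rank = 40 × 0.025 = 1; upper rank = 40 × 0.975 = 39.
The 1st smallest replicate is 36.55; the 39th is 39.25.

(36.55, 39.25)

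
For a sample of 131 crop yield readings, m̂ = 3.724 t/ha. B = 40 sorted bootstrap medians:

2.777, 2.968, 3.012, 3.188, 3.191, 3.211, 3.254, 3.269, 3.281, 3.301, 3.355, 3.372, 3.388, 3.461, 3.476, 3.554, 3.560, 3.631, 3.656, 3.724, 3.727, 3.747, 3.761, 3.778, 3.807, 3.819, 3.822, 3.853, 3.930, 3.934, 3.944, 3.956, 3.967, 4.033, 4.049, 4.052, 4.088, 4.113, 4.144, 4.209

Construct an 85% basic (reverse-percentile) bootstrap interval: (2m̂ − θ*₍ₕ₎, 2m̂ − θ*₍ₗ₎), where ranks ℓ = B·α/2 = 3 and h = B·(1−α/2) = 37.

Percentile endpoints at ranks 3 and 37: θ*₍3₎ = 3.012, θ*₍37₎ = 4.088.
Basic interval reflects these around m̂:
  lower = 2 × 3.724 − 4.088 = 3.360
  upper = 2 × 3.724 − 3.012 = 4.436

(3.360, 4.436)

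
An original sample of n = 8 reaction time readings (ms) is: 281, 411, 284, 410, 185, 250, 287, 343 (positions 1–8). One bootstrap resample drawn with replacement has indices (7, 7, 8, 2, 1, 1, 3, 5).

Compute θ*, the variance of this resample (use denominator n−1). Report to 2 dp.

θ* = 4071.55

Resample values: 287, 287, 343, 411, 281, 281, 284, 185.
Mean = 294.8750; sum of squared deviations = 28500.8750
s² = 28500.8750 / 7 = 4071.5536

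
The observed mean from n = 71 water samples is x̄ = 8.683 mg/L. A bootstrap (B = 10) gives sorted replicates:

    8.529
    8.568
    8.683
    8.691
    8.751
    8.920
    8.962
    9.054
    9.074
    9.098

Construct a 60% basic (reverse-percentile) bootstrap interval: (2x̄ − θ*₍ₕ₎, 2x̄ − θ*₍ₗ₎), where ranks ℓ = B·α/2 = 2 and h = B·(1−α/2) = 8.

Percentile endpoints at ranks 2 and 8: θ*₍2₎ = 8.568, θ*₍8₎ = 9.054.
Basic interval reflects these around x̄:
  lower = 2 × 8.683 − 9.054 = 8.312
  upper = 2 × 8.683 − 8.568 = 8.798

(8.312, 8.798)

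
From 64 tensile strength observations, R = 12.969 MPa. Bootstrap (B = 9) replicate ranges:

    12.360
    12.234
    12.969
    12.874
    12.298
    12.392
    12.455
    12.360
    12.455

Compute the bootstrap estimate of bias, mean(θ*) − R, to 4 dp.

mean(θ*) = (12.360 + 12.234 + 12.969 + 12.874 + 12.298 + 12.392 + 12.455 + 12.360 + 12.455) / 9 = 12.48856
bias = 12.48856 − 12.969

bias = −0.4804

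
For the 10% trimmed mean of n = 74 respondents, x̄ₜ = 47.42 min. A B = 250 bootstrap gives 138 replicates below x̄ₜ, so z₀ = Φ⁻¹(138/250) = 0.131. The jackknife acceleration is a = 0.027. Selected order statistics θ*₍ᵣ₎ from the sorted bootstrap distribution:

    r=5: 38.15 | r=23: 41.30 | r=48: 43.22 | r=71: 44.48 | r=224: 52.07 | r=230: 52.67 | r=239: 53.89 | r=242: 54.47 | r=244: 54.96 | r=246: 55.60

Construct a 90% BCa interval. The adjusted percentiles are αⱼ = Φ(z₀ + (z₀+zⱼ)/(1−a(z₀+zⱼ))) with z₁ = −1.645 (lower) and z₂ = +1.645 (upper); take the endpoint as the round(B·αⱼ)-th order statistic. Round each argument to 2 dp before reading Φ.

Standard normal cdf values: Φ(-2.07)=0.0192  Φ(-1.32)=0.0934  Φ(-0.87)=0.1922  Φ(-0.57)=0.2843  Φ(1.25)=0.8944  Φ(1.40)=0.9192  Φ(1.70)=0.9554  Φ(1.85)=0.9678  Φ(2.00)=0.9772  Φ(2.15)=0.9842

(41.30, 54.96)

Lower: z₀ + z₁ = 0.131 + (-1.645) = -1.514; 1 − a(z₀+z₁) = 1 − (0.027)(-1.514) = 1.0409; argument = 0.131 + (-1.514)/1.0409 = -1.3235 → -1.32.
α₁ = Φ(-1.32) = 0.0934; rank = round(250 × 0.0934) = 23; θ*₍23₎ = 41.30.
Upper: z₀ + z₂ = 1.776; 1 − a(z₀+z₂) = 0.9520; argument = 1.9965 → 2.00; α₂ = 0.9772; rank = 244; θ*₍244₎ = 54.96.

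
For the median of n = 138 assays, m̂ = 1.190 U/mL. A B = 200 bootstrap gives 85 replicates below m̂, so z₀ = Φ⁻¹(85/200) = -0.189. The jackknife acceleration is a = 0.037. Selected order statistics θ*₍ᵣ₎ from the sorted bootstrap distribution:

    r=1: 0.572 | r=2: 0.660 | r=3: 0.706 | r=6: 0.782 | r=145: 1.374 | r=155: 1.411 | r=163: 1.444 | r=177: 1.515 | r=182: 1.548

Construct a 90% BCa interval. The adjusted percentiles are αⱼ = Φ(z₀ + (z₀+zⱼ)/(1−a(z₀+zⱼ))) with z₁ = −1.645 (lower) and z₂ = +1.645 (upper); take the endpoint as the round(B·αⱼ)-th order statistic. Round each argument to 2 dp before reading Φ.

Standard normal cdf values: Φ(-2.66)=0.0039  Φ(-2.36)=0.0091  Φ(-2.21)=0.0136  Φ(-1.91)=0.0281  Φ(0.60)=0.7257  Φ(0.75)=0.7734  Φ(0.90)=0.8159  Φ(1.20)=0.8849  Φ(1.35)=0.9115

(0.782, 1.548)

Lower: z₀ + z₁ = -0.189 + (-1.645) = -1.834; 1 − a(z₀+z₁) = 1 − (0.037)(-1.834) = 1.0679; argument = -0.189 + (-1.834)/1.0679 = -1.9065 → -1.91.
α₁ = Φ(-1.91) = 0.0281; rank = round(200 × 0.0281) = 6; θ*₍6₎ = 0.782.
Upper: z₀ + z₂ = 1.456; 1 − a(z₀+z₂) = 0.9461; argument = 1.3499 → 1.35; α₂ = 0.9115; rank = 182; θ*₍182₎ = 1.548.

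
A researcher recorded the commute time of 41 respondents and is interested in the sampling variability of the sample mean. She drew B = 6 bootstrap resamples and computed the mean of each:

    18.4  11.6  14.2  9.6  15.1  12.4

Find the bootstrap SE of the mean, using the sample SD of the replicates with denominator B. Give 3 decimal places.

SE* = 2.801

Bootstrap SE is the standard deviation of the 6 replicate means.
Mean of replicates: (18.4 + 11.6 + 14.2 + 9.6 + 15.1 + 12.4) / 6 = 81.3000 / 6 = 13.5500
Sum of squared deviations: (+4.8500)² + (−1.9500)² + (+0.6500)² + (−3.9500)² + (+1.5500)² + (−1.1500)² = 47.0750
Variance = 47.0750 / 6 = 7.8458
SE* = √7.8458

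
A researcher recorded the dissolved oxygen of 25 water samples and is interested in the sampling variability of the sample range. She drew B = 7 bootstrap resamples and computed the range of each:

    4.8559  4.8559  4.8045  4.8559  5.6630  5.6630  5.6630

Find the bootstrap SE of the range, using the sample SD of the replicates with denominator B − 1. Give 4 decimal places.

Bootstrap SE is the standard deviation of the 7 replicate ranges.
Mean of replicates: (4.8559 + 4.8559 + 4.8045 + 4.8559 + 5.6630 + 5.6630 + 5.6630) / 7 = 36.36120 / 7 = 5.19446
Sum of squared deviations: (−0.33856)² + (−0.33856)² + (−0.38996)² + (−0.33856)² + (+0.46854)² + (+0.46854)² + (+0.46854)² = 1.15453
Variance = 1.15453 / 6 = 0.19242
SE* = √0.19242

SE* = 0.4387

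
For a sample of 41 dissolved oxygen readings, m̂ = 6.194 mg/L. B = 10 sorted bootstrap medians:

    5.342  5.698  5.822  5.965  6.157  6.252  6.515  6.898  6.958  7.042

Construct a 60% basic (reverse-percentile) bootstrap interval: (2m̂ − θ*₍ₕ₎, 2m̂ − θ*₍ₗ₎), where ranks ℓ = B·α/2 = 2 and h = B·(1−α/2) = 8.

Percentile endpoints at ranks 2 and 8: θ*₍2₎ = 5.698, θ*₍8₎ = 6.898.
Basic interval reflects these around m̂:
  lower = 2 × 6.194 − 6.898 = 5.490
  upper = 2 × 6.194 − 5.698 = 6.690

(5.490, 6.690)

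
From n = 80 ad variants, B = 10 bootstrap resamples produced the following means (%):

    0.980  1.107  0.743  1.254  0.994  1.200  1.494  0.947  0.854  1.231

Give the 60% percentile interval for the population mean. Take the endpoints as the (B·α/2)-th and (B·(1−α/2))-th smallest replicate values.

(0.854, 1.231)

Sorted replicates: 0.743, 0.854, 0.947, 0.980, 0.994, 1.107, 1.200, 1.231, 1.254, 1.494
α = 0.40; lower rank = 10 × 0.200 = 2; upper rank = 10 × 0.800 = 8.
The 2nd smallest replicate is 0.854; the 8th is 1.231.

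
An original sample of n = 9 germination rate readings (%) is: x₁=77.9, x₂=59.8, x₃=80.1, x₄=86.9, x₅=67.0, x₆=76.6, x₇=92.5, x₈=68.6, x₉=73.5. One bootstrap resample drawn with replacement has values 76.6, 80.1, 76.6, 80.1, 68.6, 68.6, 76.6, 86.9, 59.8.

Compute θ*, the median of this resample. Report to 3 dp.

Sorted: 59.8, 68.6, 68.6, 76.6, 76.6, 76.6, 80.1, 80.1, 86.9
Median = middle value = 76.600

θ* = 76.600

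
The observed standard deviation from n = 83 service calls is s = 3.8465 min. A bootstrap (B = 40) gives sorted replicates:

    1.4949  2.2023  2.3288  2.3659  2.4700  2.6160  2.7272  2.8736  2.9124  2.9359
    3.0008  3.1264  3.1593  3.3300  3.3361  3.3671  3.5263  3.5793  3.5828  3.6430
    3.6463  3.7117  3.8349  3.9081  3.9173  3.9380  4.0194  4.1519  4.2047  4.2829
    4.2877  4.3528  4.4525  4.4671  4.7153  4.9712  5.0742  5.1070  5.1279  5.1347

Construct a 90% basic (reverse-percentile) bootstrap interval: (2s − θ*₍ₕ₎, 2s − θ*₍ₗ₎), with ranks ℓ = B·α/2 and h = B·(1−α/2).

(2.5860, 5.4907)

Percentile endpoints at ranks 2 and 38: θ*₍2₎ = 2.2023, θ*₍38₎ = 5.1070.
Basic interval reflects these around s:
  lower = 2 × 3.8465 − 5.1070 = 2.5860
  upper = 2 × 3.8465 − 2.2023 = 5.4907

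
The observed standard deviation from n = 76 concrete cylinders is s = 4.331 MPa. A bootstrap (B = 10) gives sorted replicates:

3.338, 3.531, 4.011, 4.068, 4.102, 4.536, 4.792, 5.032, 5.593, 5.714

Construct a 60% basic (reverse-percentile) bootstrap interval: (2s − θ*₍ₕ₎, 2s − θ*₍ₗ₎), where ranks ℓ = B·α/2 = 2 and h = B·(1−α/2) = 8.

(3.630, 5.131)

Percentile endpoints at ranks 2 and 8: θ*₍2₎ = 3.531, θ*₍8₎ = 5.032.
Basic interval reflects these around s:
  lower = 2 × 4.331 − 5.032 = 3.630
  upper = 2 × 4.331 − 3.531 = 5.131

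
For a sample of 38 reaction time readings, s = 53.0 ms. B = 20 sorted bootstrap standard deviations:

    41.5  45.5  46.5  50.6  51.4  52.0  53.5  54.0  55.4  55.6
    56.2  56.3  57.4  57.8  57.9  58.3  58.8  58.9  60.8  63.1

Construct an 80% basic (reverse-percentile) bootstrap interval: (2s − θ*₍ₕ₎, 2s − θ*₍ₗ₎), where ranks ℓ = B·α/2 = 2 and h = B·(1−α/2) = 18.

Percentile endpoints at ranks 2 and 18: θ*₍2₎ = 45.5, θ*₍18₎ = 58.9.
Basic interval reflects these around s:
  lower = 2 × 53.0 − 58.9 = 47.1
  upper = 2 × 53.0 − 45.5 = 60.5

(47.1, 60.5)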